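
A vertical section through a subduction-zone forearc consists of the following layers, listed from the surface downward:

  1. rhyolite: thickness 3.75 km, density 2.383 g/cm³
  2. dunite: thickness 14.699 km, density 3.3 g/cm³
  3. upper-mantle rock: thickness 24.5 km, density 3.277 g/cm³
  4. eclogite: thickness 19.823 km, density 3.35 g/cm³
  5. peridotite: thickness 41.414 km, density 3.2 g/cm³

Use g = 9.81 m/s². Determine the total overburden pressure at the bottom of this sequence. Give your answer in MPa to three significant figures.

3300 MPa

rhyolite: 2383 kg/m³ × 9.81 m/s² × 3750 m = 8.766×10^7 Pa = 87.66 MPa
dunite: 3300 kg/m³ × 9.81 m/s² × 14699 m = 4.759×10^8 Pa = 475.9 MPa
upper-mantle rock: 3277 kg/m³ × 9.81 m/s² × 24500 m = 7.876×10^8 Pa = 787.6 MPa
eclogite: 3350 kg/m³ × 9.81 m/s² × 19823 m = 6.515×10^8 Pa = 651.5 MPa
peridotite: 3200 kg/m³ × 9.81 m/s² × 41414 m = 1.300×10^9 Pa = 1300 MPa
Total = 87.66 + 475.9 + 787.6 + 651.5 + 1300 = 3302.6 MPa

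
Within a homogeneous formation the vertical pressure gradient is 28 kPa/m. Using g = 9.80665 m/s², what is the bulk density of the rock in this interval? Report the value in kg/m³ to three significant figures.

2860 kg/m³

ρ = (dP/dz)/g = 28 kPa/m / 9.80665 m/s² = 28000 Pa/m / 9.80665 m/s² = 2855.2 kg/m³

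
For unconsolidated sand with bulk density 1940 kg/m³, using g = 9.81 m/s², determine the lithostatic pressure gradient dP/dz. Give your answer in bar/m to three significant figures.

0.190 bar/m

dP/dz = ρg = 1940 kg/m³ × 9.81 m/s² = 19031 Pa/m
= 19031 Pa/m × (1 bar/m / 1.0000×10^5 Pa/m) = 0.19031 bar/m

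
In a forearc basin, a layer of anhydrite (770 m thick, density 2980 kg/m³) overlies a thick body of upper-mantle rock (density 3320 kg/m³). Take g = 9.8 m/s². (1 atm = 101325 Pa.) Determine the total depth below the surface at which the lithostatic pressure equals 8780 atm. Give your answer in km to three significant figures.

Pressure at base of upper layers: 2980×9.8×770 = 2.249×10^7 Pa = 221.9 atm
Remaining pressure to be supplied by upper-mantle rock: 8.896×10^8 − 2.249×10^7 = 8.671×10^8 Pa
Additional depth in upper-mantle rock = 8.671×10^8 Pa / (3320 kg/m³ × 9.8 m/s²) = 26652 m
Total depth = 770 m + 26652 m = 27422 m
= 27.422 km

27.4 km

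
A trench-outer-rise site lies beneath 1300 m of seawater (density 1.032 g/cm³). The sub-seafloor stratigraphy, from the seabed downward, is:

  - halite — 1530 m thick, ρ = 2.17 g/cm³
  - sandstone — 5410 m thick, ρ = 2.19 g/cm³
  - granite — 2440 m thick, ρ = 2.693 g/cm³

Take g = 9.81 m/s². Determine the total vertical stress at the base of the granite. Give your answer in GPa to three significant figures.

0.226 GPa

seawater: 1032 kg/m³ × 9.81 m/s² × 1300 m = 1.316×10^7 Pa = 0.01316 GPa
halite: 2170 kg/m³ × 9.81 m/s² × 1530 m = 3.257×10^7 Pa = 0.03257 GPa
sandstone: 2190 kg/m³ × 9.81 m/s² × 5410 m = 1.162×10^8 Pa = 0.1162 GPa
granite: 2693 kg/m³ × 9.81 m/s² × 2440 m = 6.446×10^7 Pa = 0.06446 GPa
Total = 0.01316 + 0.03257 + 0.1162 + 0.06446 = 0.22642 GPa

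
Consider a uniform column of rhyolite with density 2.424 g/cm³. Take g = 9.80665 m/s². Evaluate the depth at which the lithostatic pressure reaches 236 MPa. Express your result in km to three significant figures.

9.93 km

h = P/(ρg) = 236 MPa / (2424 kg/m³ × 9.80665 m/s²) = 2.360×10^8 Pa / 23771 Pa/m = 9927.9 m
= 9.9279 km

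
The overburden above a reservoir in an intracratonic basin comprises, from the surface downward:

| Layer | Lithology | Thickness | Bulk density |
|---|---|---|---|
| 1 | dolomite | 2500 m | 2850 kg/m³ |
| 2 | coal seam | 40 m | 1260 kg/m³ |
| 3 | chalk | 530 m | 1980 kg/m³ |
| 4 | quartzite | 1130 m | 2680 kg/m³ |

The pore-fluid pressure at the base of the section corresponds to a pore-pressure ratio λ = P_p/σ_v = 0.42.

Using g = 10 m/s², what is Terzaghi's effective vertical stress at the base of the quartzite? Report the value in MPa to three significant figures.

65.3 MPa

Overburden (lithostatic) stress σ_v:
dolomite: 2850 kg/m³ × 10 m/s² × 2500 m = 7.125×10^7 Pa = 71.25 MPa
coal seam: 1260 kg/m³ × 10 m/s² × 40 m = 5.040×10^5 Pa = 0.5040 MPa
chalk: 1980 kg/m³ × 10 m/s² × 530 m = 1.049×10^7 Pa = 10.49 MPa
quartzite: 2680 kg/m³ × 10 m/s² × 1130 m = 3.028×10^7 Pa = 30.28 MPa
Total = 71.25 + 0.5040 + 10.49 + 30.28 = 112.53 MPa
Pore pressure P_p = λ·σ_v = 0.42 × 112.5 MPa = 47.26 MPa
Effective stress σ' = σ_v − P_p = 112.5 − 47.26 = 65.269 MPa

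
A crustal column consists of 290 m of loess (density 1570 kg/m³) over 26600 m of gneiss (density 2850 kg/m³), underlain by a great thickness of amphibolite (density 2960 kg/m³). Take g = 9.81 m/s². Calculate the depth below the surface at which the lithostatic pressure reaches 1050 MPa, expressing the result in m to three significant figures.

37300 m

Pressure at base of upper layers: 1570×9.81×290 + 2850×9.81×26600 = 7.482×10^8 Pa = 748.2 MPa
Remaining pressure to be supplied by amphibolite: 1.050×10^9 − 7.482×10^8 = 3.018×10^8 Pa
Additional depth in amphibolite = 3.018×10^8 Pa / (2960 kg/m³ × 9.81 m/s²) = 10395 m
Total depth = 26890 m + 10395 m = 37285 m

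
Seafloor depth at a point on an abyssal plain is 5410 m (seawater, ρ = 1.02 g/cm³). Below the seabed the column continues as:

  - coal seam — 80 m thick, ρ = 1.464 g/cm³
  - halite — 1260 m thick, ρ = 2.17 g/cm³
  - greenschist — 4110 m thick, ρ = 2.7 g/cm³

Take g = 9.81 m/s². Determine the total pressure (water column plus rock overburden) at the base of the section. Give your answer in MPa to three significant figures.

seawater: 1020 kg/m³ × 9.81 m/s² × 5410 m = 5.413×10^7 Pa = 54.13 MPa
coal seam: 1464 kg/m³ × 9.81 m/s² × 80 m = 1.149×10^6 Pa = 1.149 MPa
halite: 2170 kg/m³ × 9.81 m/s² × 1260 m = 2.682×10^7 Pa = 26.82 MPa
greenschist: 2700 kg/m³ × 9.81 m/s² × 4110 m = 1.089×10^8 Pa = 108.9 MPa
Total = 54.13 + 1.149 + 26.82 + 108.9 = 190.97 MPa

191 MPa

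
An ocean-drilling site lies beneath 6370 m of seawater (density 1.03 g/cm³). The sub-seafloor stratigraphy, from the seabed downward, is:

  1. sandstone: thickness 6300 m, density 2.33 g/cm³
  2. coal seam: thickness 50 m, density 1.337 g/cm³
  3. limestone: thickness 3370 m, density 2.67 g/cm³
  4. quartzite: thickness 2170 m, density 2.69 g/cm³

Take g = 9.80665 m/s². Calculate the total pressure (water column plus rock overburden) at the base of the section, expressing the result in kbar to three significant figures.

seawater: 1030 kg/m³ × 9.80665 m/s² × 6370 m = 6.434×10^7 Pa = 0.6434 kbar
sandstone: 2330 kg/m³ × 9.80665 m/s² × 6300 m = 1.440×10^8 Pa = 1.440 kbar
coal seam: 1337 kg/m³ × 9.80665 m/s² × 50 m = 6.556×10^5 Pa = 6.556×10^-3 kbar
limestone: 2670 kg/m³ × 9.80665 m/s² × 3370 m = 8.824×10^7 Pa = 0.8824 kbar
quartzite: 2690 kg/m³ × 9.80665 m/s² × 2170 m = 5.724×10^7 Pa = 0.5724 kbar
Total = 0.6434 + 1.440 + 6.556×10^-3 + 0.8824 + 0.5724 = 3.5443 kbar

3.54 kbar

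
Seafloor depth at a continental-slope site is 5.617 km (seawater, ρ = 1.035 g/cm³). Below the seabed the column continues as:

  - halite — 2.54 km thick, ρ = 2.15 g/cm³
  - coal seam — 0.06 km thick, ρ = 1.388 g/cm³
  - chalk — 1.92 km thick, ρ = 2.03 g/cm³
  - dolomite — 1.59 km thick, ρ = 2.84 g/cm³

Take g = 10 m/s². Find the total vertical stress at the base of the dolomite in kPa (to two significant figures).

200000 kPa

seawater: 1035 kg/m³ × 10 m/s² × 5617 m = 5.814×10^7 Pa = 58136 kPa
halite: 2150 kg/m³ × 10 m/s² × 2540 m = 5.461×10^7 Pa = 54610 kPa
coal seam: 1388 kg/m³ × 10 m/s² × 60 m = 8.328×10^5 Pa = 832.8 kPa
chalk: 2030 kg/m³ × 10 m/s² × 1920 m = 3.898×10^7 Pa = 38976 kPa
dolomite: 2840 kg/m³ × 10 m/s² × 1590 m = 4.516×10^7 Pa = 45156 kPa
Total = 58136 + 54610 + 832.8 + 38976 + 45156 = 1.9771×10^5 kPa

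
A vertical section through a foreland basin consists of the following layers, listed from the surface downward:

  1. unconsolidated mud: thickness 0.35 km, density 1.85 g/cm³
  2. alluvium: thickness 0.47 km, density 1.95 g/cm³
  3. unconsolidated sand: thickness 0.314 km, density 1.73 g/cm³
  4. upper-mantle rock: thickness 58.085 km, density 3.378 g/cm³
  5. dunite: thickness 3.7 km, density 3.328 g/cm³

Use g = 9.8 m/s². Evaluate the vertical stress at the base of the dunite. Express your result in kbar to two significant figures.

21 kbar

unconsolidated mud: 1850 kg/m³ × 9.8 m/s² × 350 m = 6.346×10^6 Pa = 0.06345 kbar
alluvium: 1950 kg/m³ × 9.8 m/s² × 470 m = 8.982×10^6 Pa = 0.08982 kbar
unconsolidated sand: 1730 kg/m³ × 9.8 m/s² × 314 m = 5.324×10^6 Pa = 0.05324 kbar
upper-mantle rock: 3378 kg/m³ × 9.8 m/s² × 58085 m = 1.923×10^9 Pa = 19.23 kbar
dunite: 3328 kg/m³ × 9.8 m/s² × 3700 m = 1.207×10^8 Pa = 1.207 kbar
Total = 0.06345 + 0.08982 + 0.05324 + 19.23 + 1.207 = 20.642 kbar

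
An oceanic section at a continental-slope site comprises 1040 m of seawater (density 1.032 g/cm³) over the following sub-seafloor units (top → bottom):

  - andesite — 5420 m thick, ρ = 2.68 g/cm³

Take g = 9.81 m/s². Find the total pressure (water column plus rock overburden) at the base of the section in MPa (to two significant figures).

150 MPa

seawater: 1032 kg/m³ × 9.81 m/s² × 1040 m = 1.053×10^7 Pa = 10.53 MPa
andesite: 2680 kg/m³ × 9.81 m/s² × 5420 m = 1.425×10^8 Pa = 142.5 MPa
Total = 10.53 + 142.5 = 153.03 MPa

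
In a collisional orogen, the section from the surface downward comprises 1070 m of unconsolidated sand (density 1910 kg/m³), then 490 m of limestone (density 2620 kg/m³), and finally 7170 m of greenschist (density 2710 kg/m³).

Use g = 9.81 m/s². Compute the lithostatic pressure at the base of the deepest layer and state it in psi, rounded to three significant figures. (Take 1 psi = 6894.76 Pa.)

unconsolidated sand: 1910 kg/m³ × 9.81 m/s² × 1070 m = 2.005×10^7 Pa = 2908 psi
limestone: 2620 kg/m³ × 9.81 m/s² × 490 m = 1.259×10^7 Pa = 1827 psi
greenschist: 2710 kg/m³ × 9.81 m/s² × 7170 m = 1.906×10^8 Pa = 27646 psi
Total = 2908 + 1827 + 27646 = 32381 psi

32400 psi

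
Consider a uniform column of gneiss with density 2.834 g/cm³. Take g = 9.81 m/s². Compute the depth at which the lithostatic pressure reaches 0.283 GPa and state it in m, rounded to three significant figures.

10200 m

h = P/(ρg) = 0.283 GPa / (2834 kg/m³ × 9.81 m/s²) = 2.830×10^8 Pa / 27802 Pa/m = 10179 m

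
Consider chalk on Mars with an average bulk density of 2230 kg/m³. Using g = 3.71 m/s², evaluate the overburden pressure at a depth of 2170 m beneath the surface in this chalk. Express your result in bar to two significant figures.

180 bar

chalk: 2230 kg/m³ × 3.71 m/s² × 2170 m = 1.795×10^7 Pa = 179.5 bar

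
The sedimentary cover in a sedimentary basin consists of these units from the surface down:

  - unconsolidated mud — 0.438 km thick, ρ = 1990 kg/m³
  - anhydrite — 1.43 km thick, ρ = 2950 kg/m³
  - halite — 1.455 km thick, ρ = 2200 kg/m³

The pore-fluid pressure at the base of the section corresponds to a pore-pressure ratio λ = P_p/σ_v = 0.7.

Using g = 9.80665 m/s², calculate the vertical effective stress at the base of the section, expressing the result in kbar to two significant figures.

Overburden (lithostatic) stress σ_v:
unconsolidated mud: 1990 kg/m³ × 9.80665 m/s² × 438 m = 8.548×10^6 Pa = 8.548 MPa
anhydrite: 2950 kg/m³ × 9.80665 m/s² × 1430 m = 4.137×10^7 Pa = 41.37 MPa
halite: 2200 kg/m³ × 9.80665 m/s² × 1455 m = 3.139×10^7 Pa = 31.39 MPa
Total = 8.548 + 41.37 + 31.39 = 81.308 MPa
Pore pressure P_p = λ·σ_v = 0.7 × 81.31 MPa = 56.92 MPa
Effective stress σ' = σ_v − P_p = 81.31 − 56.92 = 24.392 MPa = 0.24392 kbar

0.24 kbar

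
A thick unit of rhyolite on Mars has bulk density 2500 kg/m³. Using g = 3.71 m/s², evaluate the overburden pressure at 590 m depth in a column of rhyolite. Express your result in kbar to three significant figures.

rhyolite: 2500 kg/m³ × 3.71 m/s² × 590 m = 5.472×10^6 Pa = 0.05472 kbar

0.0547 kbar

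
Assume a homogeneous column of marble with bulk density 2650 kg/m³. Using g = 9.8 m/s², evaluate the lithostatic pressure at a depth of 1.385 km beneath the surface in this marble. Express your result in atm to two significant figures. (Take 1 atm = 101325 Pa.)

marble: 2650 kg/m³ × 9.8 m/s² × 1385 m = 3.597×10^7 Pa = 355.0 atm

350 atm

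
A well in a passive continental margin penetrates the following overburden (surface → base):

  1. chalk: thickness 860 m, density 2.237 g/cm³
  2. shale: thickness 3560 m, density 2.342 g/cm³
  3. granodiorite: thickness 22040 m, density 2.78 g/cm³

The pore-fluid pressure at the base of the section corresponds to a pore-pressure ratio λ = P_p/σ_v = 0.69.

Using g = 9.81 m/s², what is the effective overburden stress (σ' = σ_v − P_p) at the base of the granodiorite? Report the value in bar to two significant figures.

2200 bar

Overburden (lithostatic) stress σ_v:
chalk: 2237 kg/m³ × 9.81 m/s² × 860 m = 1.887×10^7 Pa = 18.87 MPa
shale: 2342 kg/m³ × 9.81 m/s² × 3560 m = 8.179×10^7 Pa = 81.79 MPa
granodiorite: 2780 kg/m³ × 9.81 m/s² × 22040 m = 6.011×10^8 Pa = 601.1 MPa
Total = 18.87 + 81.79 + 601.1 = 701.73 MPa
Pore pressure P_p = λ·σ_v = 0.69 × 701.7 MPa = 484.2 MPa
Effective stress σ' = σ_v − P_p = 701.7 − 484.2 = 217.54 MPa = 2175.4 bar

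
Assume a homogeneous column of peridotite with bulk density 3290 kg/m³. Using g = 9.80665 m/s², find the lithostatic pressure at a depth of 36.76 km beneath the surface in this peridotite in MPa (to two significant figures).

peridotite: 3290 kg/m³ × 9.80665 m/s² × 36760 m = 1.186×10^9 Pa = 1186 MPa

1200 MPa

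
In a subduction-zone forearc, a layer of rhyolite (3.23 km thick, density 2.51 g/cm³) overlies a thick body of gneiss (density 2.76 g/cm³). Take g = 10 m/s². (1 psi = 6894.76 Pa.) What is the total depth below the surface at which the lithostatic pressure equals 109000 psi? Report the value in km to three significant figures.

27.5 km

Pressure at base of upper layers: 2510×10×3230 = 8.107×10^7 Pa = 11759 psi
Remaining pressure to be supplied by gneiss: 7.515×10^8 − 8.107×10^7 = 6.705×10^8 Pa
Additional depth in gneiss = 6.705×10^8 Pa / (2760 kg/m³ × 10 m/s²) = 24292 m
Total depth = 3230 m + 24292 m = 27522 m
= 27.522 km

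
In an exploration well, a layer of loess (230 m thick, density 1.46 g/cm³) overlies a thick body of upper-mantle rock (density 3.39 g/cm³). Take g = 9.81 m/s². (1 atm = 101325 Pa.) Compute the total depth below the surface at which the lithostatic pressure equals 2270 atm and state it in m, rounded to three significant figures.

7050 m

Pressure at base of upper layers: 1460×9.81×230 = 3.294×10^6 Pa = 32.51 atm
Remaining pressure to be supplied by upper-mantle rock: 2.300×10^8 − 3.294×10^6 = 2.267×10^8 Pa
Additional depth in upper-mantle rock = 2.267×10^8 Pa / (3390 kg/m³ × 9.81 m/s²) = 6817.2 m
Total depth = 230 m + 6817.2 m = 7047.2 m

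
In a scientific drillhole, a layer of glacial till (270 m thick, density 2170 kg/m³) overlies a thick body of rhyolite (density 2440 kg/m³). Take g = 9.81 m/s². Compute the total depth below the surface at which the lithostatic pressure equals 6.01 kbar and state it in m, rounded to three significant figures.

25100 m

Pressure at base of upper layers: 2170×9.81×270 = 5.748×10^6 Pa = 0.05748 kbar
Remaining pressure to be supplied by rhyolite: 6.010×10^8 − 5.748×10^6 = 5.953×10^8 Pa
Additional depth in rhyolite = 5.953×10^8 Pa / (2440 kg/m³ × 9.81 m/s²) = 24868 m
Total depth = 270 m + 24868 m = 25138 m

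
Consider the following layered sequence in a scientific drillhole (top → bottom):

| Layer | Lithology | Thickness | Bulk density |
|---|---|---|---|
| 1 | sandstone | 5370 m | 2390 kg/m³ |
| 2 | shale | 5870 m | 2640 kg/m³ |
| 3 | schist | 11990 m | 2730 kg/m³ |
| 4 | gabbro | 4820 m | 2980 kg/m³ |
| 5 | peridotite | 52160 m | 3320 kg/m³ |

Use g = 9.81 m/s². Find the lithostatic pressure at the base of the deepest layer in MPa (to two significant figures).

2400 MPa

sandstone: 2390 kg/m³ × 9.81 m/s² × 5370 m = 1.259×10^8 Pa = 125.9 MPa
shale: 2640 kg/m³ × 9.81 m/s² × 5870 m = 1.520×10^8 Pa = 152.0 MPa
schist: 2730 kg/m³ × 9.81 m/s² × 11990 m = 3.211×10^8 Pa = 321.1 MPa
gabbro: 2980 kg/m³ × 9.81 m/s² × 4820 m = 1.409×10^8 Pa = 140.9 MPa
peridotite: 3320 kg/m³ × 9.81 m/s² × 52160 m = 1.699×10^9 Pa = 1699 MPa
Total = 125.9 + 152.0 + 321.1 + 140.9 + 1699 = 2438.8 MPa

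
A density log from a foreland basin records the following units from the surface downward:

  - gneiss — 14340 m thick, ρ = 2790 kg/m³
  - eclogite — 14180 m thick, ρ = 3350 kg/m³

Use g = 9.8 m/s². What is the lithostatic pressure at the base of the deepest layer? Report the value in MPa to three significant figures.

gneiss: 2790 kg/m³ × 9.8 m/s² × 14340 m = 3.921×10^8 Pa = 392.1 MPa
eclogite: 3350 kg/m³ × 9.8 m/s² × 14180 m = 4.655×10^8 Pa = 465.5 MPa
Total = 392.1 + 465.5 = 857.61 MPa

858 MPa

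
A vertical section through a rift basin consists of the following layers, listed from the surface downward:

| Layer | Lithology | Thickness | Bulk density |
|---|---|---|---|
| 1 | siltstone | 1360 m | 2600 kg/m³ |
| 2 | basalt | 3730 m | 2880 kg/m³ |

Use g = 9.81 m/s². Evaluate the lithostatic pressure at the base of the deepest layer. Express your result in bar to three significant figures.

1400 bar

siltstone: 2600 kg/m³ × 9.81 m/s² × 1360 m = 3.469×10^7 Pa = 346.9 bar
basalt: 2880 kg/m³ × 9.81 m/s² × 3730 m = 1.054×10^8 Pa = 1054 bar
Total = 346.9 + 1054 = 1400.7 bar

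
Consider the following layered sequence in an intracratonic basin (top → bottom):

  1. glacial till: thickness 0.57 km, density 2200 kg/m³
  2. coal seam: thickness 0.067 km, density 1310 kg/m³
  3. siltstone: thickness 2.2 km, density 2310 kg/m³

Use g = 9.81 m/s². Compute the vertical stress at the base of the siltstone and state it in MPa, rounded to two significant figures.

glacial till: 2200 kg/m³ × 9.81 m/s² × 570 m = 1.230×10^7 Pa = 12.30 MPa
coal seam: 1310 kg/m³ × 9.81 m/s² × 67 m = 8.610×10^5 Pa = 0.8610 MPa
siltstone: 2310 kg/m³ × 9.81 m/s² × 2200 m = 4.985×10^7 Pa = 49.85 MPa
Total = 12.30 + 0.8610 + 49.85 = 63.017 MPa

63 MPa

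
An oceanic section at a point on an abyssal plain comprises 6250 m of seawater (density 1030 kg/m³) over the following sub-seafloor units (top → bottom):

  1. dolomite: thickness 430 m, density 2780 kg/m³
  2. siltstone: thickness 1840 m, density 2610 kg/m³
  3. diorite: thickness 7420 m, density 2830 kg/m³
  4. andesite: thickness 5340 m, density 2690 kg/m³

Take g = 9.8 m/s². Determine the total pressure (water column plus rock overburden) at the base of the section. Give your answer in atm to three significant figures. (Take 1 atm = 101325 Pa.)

seawater: 1030 kg/m³ × 9.8 m/s² × 6250 m = 6.309×10^7 Pa = 622.6 atm
dolomite: 2780 kg/m³ × 9.8 m/s² × 430 m = 1.171×10^7 Pa = 115.6 atm
siltstone: 2610 kg/m³ × 9.8 m/s² × 1840 m = 4.706×10^7 Pa = 464.5 atm
diorite: 2830 kg/m³ × 9.8 m/s² × 7420 m = 2.058×10^8 Pa = 2031 atm
andesite: 2690 kg/m³ × 9.8 m/s² × 5340 m = 1.408×10^8 Pa = 1389 atm
Total = 622.6 + 115.6 + 464.5 + 2031 + 1389 = 4623.0 atm

4620 atm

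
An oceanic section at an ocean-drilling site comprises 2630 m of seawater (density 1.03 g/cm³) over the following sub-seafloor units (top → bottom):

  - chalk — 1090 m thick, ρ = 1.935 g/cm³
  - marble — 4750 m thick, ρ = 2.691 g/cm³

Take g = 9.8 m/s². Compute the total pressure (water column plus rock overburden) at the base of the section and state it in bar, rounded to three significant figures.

1720 bar

seawater: 1030 kg/m³ × 9.8 m/s² × 2630 m = 2.655×10^7 Pa = 265.5 bar
chalk: 1935 kg/m³ × 9.8 m/s² × 1090 m = 2.067×10^7 Pa = 206.7 bar
marble: 2691 kg/m³ × 9.8 m/s² × 4750 m = 1.253×10^8 Pa = 1253 bar
Total = 265.5 + 206.7 + 1253 = 1724.8 bar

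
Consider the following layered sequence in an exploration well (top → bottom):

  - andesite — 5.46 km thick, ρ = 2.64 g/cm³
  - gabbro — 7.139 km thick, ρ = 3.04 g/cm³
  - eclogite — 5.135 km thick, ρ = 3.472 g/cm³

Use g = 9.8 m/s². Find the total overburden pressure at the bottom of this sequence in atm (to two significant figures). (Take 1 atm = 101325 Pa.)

andesite: 2640 kg/m³ × 9.8 m/s² × 5460 m = 1.413×10^8 Pa = 1394 atm
gabbro: 3040 kg/m³ × 9.8 m/s² × 7139 m = 2.127×10^8 Pa = 2099 atm
eclogite: 3472 kg/m³ × 9.8 m/s² × 5135 m = 1.747×10^8 Pa = 1724 atm
Total = 1394 + 2099 + 1724 = 5217.5 atm

5200 atm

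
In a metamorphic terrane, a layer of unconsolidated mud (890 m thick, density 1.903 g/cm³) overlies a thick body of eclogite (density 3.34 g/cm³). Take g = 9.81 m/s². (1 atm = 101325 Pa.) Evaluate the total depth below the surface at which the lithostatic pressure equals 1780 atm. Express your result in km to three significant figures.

5.89 km

Pressure at base of upper layers: 1903×9.81×890 = 1.661×10^7 Pa = 164.0 atm
Remaining pressure to be supplied by eclogite: 1.804×10^8 − 1.661×10^7 = 1.637×10^8 Pa
Additional depth in eclogite = 1.637×10^8 Pa / (3340 kg/m³ × 9.81 m/s²) = 4997.5 m
Total depth = 890 m + 4997.5 m = 5887.5 m
= 5.8875 km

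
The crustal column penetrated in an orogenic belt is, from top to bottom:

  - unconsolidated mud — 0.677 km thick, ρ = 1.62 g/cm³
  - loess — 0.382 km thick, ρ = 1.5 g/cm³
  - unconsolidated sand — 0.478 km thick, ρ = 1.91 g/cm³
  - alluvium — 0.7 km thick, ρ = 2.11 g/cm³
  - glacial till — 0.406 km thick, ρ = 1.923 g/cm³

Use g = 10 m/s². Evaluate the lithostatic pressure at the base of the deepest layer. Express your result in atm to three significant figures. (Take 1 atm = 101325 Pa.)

unconsolidated mud: 1620 kg/m³ × 10 m/s² × 677 m = 1.097×10^7 Pa = 108.2 atm
loess: 1500 kg/m³ × 10 m/s² × 382 m = 5.730×10^6 Pa = 56.55 atm
unconsolidated sand: 1910 kg/m³ × 10 m/s² × 478 m = 9.130×10^6 Pa = 90.10 atm
alluvium: 2110 kg/m³ × 10 m/s² × 700 m = 1.477×10^7 Pa = 145.8 atm
glacial till: 1923 kg/m³ × 10 m/s² × 406 m = 7.807×10^6 Pa = 77.05 atm
Total = 108.2 + 56.55 + 90.10 + 145.8 + 77.05 = 477.72 atm

478 atm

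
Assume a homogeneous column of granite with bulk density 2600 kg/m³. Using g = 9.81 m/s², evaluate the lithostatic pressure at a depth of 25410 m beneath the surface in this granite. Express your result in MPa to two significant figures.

granite: 2600 kg/m³ × 9.81 m/s² × 25410 m = 6.481×10^8 Pa = 648.1 MPa

650 MPa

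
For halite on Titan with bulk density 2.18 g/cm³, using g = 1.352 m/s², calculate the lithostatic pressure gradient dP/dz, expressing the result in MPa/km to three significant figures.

2.95 MPa/km

dP/dz = ρg = 2180 kg/m³ × 1.352 m/s² = 2947.4 Pa/m
= 2947.4 Pa/m × (1 MPa/km / 1000.0 Pa/m) = 2.9474 MPa/km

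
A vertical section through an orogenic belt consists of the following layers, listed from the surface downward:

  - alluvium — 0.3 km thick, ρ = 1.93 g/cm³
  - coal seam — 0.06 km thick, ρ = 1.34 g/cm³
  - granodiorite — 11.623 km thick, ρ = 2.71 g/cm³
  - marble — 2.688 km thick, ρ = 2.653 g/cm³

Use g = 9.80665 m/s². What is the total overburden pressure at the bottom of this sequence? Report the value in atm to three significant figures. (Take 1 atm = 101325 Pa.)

3800 atm

alluvium: 1930 kg/m³ × 9.80665 m/s² × 300 m = 5.678×10^6 Pa = 56.04 atm
coal seam: 1340 kg/m³ × 9.80665 m/s² × 60 m = 7.885×10^5 Pa = 7.781 atm
granodiorite: 2710 kg/m³ × 9.80665 m/s² × 11623 m = 3.089×10^8 Pa = 3049 atm
marble: 2653 kg/m³ × 9.80665 m/s² × 2688 m = 6.993×10^7 Pa = 690.2 atm
Total = 56.04 + 7.781 + 3049 + 690.2 = 3802.6 atm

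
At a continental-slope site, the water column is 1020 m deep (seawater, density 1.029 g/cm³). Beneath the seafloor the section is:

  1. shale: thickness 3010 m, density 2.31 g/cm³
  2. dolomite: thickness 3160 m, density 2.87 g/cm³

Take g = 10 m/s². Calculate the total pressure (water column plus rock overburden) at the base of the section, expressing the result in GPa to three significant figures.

0.171 GPa

seawater: 1029 kg/m³ × 10 m/s² × 1020 m = 1.050×10^7 Pa = 0.01050 GPa
shale: 2310 kg/m³ × 10 m/s² × 3010 m = 6.953×10^7 Pa = 0.06953 GPa
dolomite: 2870 kg/m³ × 10 m/s² × 3160 m = 9.069×10^7 Pa = 0.09069 GPa
Total = 0.01050 + 0.06953 + 0.09069 = 0.17072 GPa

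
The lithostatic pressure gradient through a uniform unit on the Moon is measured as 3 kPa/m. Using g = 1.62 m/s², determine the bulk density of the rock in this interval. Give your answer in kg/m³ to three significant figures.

ρ = (dP/dz)/g = 3 kPa/m / 1.62 m/s² = 3000.0 Pa/m / 1.62 m/s² = 1851.9 kg/m³

1850 kg/m³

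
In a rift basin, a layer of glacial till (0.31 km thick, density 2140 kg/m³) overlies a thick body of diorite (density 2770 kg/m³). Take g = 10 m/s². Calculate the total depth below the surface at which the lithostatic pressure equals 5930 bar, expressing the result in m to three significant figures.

21500 m

Pressure at base of upper layers: 2140×10×310 = 6.634×10^6 Pa = 66.34 bar
Remaining pressure to be supplied by diorite: 5.930×10^8 − 6.634×10^6 = 5.864×10^8 Pa
Additional depth in diorite = 5.864×10^8 Pa / (2770 kg/m³ × 10 m/s²) = 21168 m
Total depth = 310 m + 21168 m = 21478 m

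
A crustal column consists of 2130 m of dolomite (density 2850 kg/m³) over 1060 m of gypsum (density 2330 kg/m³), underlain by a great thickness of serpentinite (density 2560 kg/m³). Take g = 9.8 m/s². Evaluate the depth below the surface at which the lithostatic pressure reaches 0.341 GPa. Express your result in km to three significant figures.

Pressure at base of upper layers: 2850×9.8×2130 + 2330×9.8×1060 = 8.369×10^7 Pa = 0.08369 GPa
Remaining pressure to be supplied by serpentinite: 3.410×10^8 − 8.369×10^7 = 2.573×10^8 Pa
Additional depth in serpentinite = 2.573×10^8 Pa / (2560 kg/m³ × 9.8 m/s²) = 10256 m
Total depth = 3190 m + 10256 m = 13446 m
= 13.446 km

13.4 km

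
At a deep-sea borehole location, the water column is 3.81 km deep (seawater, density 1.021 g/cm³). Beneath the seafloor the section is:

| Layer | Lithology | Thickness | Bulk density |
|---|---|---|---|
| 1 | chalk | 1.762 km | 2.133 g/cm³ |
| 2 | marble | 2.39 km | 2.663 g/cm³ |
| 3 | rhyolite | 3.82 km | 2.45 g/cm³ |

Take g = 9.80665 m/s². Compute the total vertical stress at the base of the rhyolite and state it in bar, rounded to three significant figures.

2290 bar

seawater: 1021 kg/m³ × 9.80665 m/s² × 3810 m = 3.815×10^7 Pa = 381.5 bar
chalk: 2133 kg/m³ × 9.80665 m/s² × 1762 m = 3.686×10^7 Pa = 368.6 bar
marble: 2663 kg/m³ × 9.80665 m/s² × 2390 m = 6.242×10^7 Pa = 624.2 bar
rhyolite: 2450 kg/m³ × 9.80665 m/s² × 3820 m = 9.178×10^7 Pa = 917.8 bar
Total = 381.5 + 368.6 + 624.2 + 917.8 = 2292.0 bar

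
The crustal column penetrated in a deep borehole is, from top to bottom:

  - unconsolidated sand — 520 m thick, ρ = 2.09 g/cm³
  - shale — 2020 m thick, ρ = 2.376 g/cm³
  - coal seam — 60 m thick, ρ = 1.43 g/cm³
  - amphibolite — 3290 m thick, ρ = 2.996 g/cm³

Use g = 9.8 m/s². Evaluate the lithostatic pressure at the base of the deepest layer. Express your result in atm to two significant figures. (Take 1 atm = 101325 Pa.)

unconsolidated sand: 2090 kg/m³ × 9.8 m/s² × 520 m = 1.065×10^7 Pa = 105.1 atm
shale: 2376 kg/m³ × 9.8 m/s² × 2020 m = 4.704×10^7 Pa = 464.2 atm
coal seam: 1430 kg/m³ × 9.8 m/s² × 60 m = 8.408×10^5 Pa = 8.298 atm
amphibolite: 2996 kg/m³ × 9.8 m/s² × 3290 m = 9.660×10^7 Pa = 953.3 atm
Total = 105.1 + 464.2 + 8.298 + 953.3 = 1531.0 atm

1500 atm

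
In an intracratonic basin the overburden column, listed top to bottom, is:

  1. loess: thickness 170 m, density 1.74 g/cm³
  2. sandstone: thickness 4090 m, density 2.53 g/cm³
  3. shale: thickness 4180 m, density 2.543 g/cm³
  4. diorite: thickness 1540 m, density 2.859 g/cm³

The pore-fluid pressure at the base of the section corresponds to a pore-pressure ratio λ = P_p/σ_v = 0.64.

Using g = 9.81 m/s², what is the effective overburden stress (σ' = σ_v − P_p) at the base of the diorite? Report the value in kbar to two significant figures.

Overburden (lithostatic) stress σ_v:
loess: 1740 kg/m³ × 9.81 m/s² × 170 m = 2.902×10^6 Pa = 2.902 MPa
sandstone: 2530 kg/m³ × 9.81 m/s² × 4090 m = 1.015×10^8 Pa = 101.5 MPa
shale: 2543 kg/m³ × 9.81 m/s² × 4180 m = 1.043×10^8 Pa = 104.3 MPa
diorite: 2859 kg/m³ × 9.81 m/s² × 1540 m = 4.319×10^7 Pa = 43.19 MPa
Total = 2.902 + 101.5 + 104.3 + 43.19 = 251.88 MPa
Pore pressure P_p = λ·σ_v = 0.64 × 251.9 MPa = 161.2 MPa
Effective stress σ' = σ_v − P_p = 251.9 − 161.2 = 90.678 MPa = 0.90678 kbar

0.91 kbar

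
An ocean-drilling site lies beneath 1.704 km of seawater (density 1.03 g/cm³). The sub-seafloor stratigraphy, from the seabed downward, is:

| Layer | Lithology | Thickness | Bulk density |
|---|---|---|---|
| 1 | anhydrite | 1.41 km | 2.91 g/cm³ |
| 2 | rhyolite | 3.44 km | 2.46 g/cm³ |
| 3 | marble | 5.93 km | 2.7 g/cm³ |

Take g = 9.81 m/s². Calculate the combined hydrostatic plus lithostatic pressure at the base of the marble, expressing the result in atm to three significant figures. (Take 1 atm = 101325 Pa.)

2940 atm

seawater: 1030 kg/m³ × 9.81 m/s² × 1704 m = 1.722×10^7 Pa = 169.9 atm
anhydrite: 2910 kg/m³ × 9.81 m/s² × 1410 m = 4.025×10^7 Pa = 397.3 atm
rhyolite: 2460 kg/m³ × 9.81 m/s² × 3440 m = 8.302×10^7 Pa = 819.3 atm
marble: 2700 kg/m³ × 9.81 m/s² × 5930 m = 1.571×10^8 Pa = 1550 atm
Total = 169.9 + 397.3 + 819.3 + 1550 = 2936.6 atm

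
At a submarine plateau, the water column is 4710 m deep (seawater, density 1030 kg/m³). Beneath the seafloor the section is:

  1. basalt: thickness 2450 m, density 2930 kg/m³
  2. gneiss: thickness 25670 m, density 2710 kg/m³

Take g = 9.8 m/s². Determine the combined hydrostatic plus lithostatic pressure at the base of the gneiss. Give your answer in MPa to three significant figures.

seawater: 1030 kg/m³ × 9.8 m/s² × 4710 m = 4.754×10^7 Pa = 47.54 MPa
basalt: 2930 kg/m³ × 9.8 m/s² × 2450 m = 7.035×10^7 Pa = 70.35 MPa
gneiss: 2710 kg/m³ × 9.8 m/s² × 25670 m = 6.817×10^8 Pa = 681.7 MPa
Total = 47.54 + 70.35 + 681.7 = 799.64 MPa

800 MPa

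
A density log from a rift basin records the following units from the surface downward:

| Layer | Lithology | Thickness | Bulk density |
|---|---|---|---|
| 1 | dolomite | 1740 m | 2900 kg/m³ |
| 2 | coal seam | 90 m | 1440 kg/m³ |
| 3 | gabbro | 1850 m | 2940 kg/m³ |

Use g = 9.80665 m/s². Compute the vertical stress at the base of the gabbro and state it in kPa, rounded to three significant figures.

104000 kPa

dolomite: 2900 kg/m³ × 9.80665 m/s² × 1740 m = 4.948×10^7 Pa = 49484 kPa
coal seam: 1440 kg/m³ × 9.80665 m/s² × 90 m = 1.271×10^6 Pa = 1271 kPa
gabbro: 2940 kg/m³ × 9.80665 m/s² × 1850 m = 5.334×10^7 Pa = 53338 kPa
Total = 49484 + 1271 + 53338 = 1.0409×10^5 kPa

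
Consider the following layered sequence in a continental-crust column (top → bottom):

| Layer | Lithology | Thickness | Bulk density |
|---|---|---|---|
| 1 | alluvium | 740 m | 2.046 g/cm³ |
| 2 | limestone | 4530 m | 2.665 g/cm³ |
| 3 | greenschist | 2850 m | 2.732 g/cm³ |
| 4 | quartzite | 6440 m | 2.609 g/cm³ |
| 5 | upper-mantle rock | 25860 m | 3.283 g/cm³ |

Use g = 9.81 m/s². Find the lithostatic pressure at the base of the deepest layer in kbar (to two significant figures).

alluvium: 2046 kg/m³ × 9.81 m/s² × 740 m = 1.485×10^7 Pa = 0.1485 kbar
limestone: 2665 kg/m³ × 9.81 m/s² × 4530 m = 1.184×10^8 Pa = 1.184 kbar
greenschist: 2732 kg/m³ × 9.81 m/s² × 2850 m = 7.638×10^7 Pa = 0.7638 kbar
quartzite: 2609 kg/m³ × 9.81 m/s² × 6440 m = 1.648×10^8 Pa = 1.648 kbar
upper-mantle rock: 3283 kg/m³ × 9.81 m/s² × 25860 m = 8.329×10^8 Pa = 8.329 kbar
Total = 0.1485 + 1.184 + 0.7638 + 1.648 + 8.329 = 12.073 kbar

12 kbar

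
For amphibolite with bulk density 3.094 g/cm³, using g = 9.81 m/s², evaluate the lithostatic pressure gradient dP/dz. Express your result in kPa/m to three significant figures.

dP/dz = ρg = 3094 kg/m³ × 9.81 m/s² = 30352 Pa/m
= 30352 Pa/m × (1 kPa/m / 1000.0 Pa/m) = 30.352 kPa/m

30.4 kPa/m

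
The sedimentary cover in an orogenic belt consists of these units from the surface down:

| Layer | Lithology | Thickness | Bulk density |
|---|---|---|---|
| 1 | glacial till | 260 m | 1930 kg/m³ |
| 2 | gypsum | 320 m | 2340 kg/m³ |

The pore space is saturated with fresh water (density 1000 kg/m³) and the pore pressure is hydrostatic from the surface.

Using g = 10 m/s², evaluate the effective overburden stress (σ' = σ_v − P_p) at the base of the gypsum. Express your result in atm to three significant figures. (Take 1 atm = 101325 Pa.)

Overburden (lithostatic) stress σ_v:
glacial till: 1930 kg/m³ × 10 m/s² × 260 m = 5.018×10^6 Pa = 5.018 MPa
gypsum: 2340 kg/m³ × 10 m/s² × 320 m = 7.488×10^6 Pa = 7.488 MPa
Total = 5.018 + 7.488 = 12.506 MPa
Pore pressure P_p = 1000 kg/m³ × 10 m/s² × 580 m = 5.800×10^6 Pa = 5.800 MPa
Effective stress σ' = σ_v − P_p = 12.51 − 5.800 = 6.7060 MPa = 66.183 atm

66.2 atm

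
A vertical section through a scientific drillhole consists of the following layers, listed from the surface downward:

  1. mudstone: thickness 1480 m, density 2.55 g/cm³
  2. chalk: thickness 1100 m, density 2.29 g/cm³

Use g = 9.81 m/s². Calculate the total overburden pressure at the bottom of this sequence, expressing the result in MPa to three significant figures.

61.7 MPa

mudstone: 2550 kg/m³ × 9.81 m/s² × 1480 m = 3.702×10^7 Pa = 37.02 MPa
chalk: 2290 kg/m³ × 9.81 m/s² × 1100 m = 2.471×10^7 Pa = 24.71 MPa
Total = 37.02 + 24.71 = 61.734 MPa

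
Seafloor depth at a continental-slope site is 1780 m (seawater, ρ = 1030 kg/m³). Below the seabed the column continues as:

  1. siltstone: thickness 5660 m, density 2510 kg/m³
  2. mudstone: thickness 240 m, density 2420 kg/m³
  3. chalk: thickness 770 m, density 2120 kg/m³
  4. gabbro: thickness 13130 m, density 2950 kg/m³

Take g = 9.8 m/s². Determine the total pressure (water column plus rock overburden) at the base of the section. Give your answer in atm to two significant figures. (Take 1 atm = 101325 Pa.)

5500 atm

seawater: 1030 kg/m³ × 9.8 m/s² × 1780 m = 1.797×10^7 Pa = 177.3 atm
siltstone: 2510 kg/m³ × 9.8 m/s² × 5660 m = 1.392×10^8 Pa = 1374 atm
mudstone: 2420 kg/m³ × 9.8 m/s² × 240 m = 5.692×10^6 Pa = 56.17 atm
chalk: 2120 kg/m³ × 9.8 m/s² × 770 m = 1.600×10^7 Pa = 157.9 atm
gabbro: 2950 kg/m³ × 9.8 m/s² × 13130 m = 3.796×10^8 Pa = 3746 atm
Total = 177.3 + 1374 + 56.17 + 157.9 + 3746 = 5511.7 atm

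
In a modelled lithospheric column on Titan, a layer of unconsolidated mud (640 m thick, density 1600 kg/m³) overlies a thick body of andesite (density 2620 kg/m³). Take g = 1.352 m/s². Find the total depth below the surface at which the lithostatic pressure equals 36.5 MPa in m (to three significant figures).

Pressure at base of upper layers: 1600×1.352×640 = 1.384×10^6 Pa = 1.384 MPa
Remaining pressure to be supplied by andesite: 3.650×10^7 − 1.384×10^6 = 3.512×10^7 Pa
Additional depth in andesite = 3.512×10^7 Pa / (2620 kg/m³ × 1.352 m/s²) = 9913.4 m
Total depth = 640 m + 9913.4 m = 10553 m

10600 m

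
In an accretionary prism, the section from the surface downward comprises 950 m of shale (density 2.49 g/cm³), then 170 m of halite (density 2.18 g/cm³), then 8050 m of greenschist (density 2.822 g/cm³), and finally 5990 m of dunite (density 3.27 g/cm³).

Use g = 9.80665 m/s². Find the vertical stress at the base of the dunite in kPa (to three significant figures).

shale: 2490 kg/m³ × 9.80665 m/s² × 950 m = 2.320×10^7 Pa = 23198 kPa
halite: 2180 kg/m³ × 9.80665 m/s² × 170 m = 3.634×10^6 Pa = 3634 kPa
greenschist: 2822 kg/m³ × 9.80665 m/s² × 8050 m = 2.228×10^8 Pa = 2.228×10^5 kPa
dunite: 3270 kg/m³ × 9.80665 m/s² × 5990 m = 1.921×10^8 Pa = 1.921×10^5 kPa
Total = 23198 + 3634 + 2.228×10^5 + 1.921×10^5 = 4.4170×10^5 kPa

442000 kPa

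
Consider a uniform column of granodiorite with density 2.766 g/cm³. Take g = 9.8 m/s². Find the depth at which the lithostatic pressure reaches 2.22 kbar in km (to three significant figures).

h = P/(ρg) = 2.22 kbar / (2766 kg/m³ × 9.8 m/s²) = 2.220×10^8 Pa / 27107 Pa/m = 8189.8 m
= 8.1898 km

8.19 km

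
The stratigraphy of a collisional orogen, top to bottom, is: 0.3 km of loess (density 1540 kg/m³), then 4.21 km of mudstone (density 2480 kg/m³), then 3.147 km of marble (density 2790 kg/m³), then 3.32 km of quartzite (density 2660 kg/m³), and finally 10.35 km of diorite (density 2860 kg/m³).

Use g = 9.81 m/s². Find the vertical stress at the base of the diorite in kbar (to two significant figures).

5.7 kbar

loess: 1540 kg/m³ × 9.81 m/s² × 300 m = 4.532×10^6 Pa = 0.04532 kbar
mudstone: 2480 kg/m³ × 9.81 m/s² × 4210 m = 1.024×10^8 Pa = 1.024 kbar
marble: 2790 kg/m³ × 9.81 m/s² × 3147 m = 8.613×10^7 Pa = 0.8613 kbar
quartzite: 2660 kg/m³ × 9.81 m/s² × 3320 m = 8.663×10^7 Pa = 0.8663 kbar
diorite: 2860 kg/m³ × 9.81 m/s² × 10350 m = 2.904×10^8 Pa = 2.904 kbar
Total = 0.04532 + 1.024 + 0.8613 + 0.8663 + 2.904 = 5.7011 kbar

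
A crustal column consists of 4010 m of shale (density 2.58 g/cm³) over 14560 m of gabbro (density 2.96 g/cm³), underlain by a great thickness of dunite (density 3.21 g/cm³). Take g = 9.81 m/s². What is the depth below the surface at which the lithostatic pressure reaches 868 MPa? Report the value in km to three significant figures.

29.5 km

Pressure at base of upper layers: 2580×9.81×4010 + 2960×9.81×14560 = 5.243×10^8 Pa = 524.3 MPa
Remaining pressure to be supplied by dunite: 8.680×10^8 − 5.243×10^8 = 3.437×10^8 Pa
Additional depth in dunite = 3.437×10^8 Pa / (3210 kg/m³ × 9.81 m/s²) = 10915 m
Total depth = 18570 m + 10915 m = 29485 m
= 29.485 km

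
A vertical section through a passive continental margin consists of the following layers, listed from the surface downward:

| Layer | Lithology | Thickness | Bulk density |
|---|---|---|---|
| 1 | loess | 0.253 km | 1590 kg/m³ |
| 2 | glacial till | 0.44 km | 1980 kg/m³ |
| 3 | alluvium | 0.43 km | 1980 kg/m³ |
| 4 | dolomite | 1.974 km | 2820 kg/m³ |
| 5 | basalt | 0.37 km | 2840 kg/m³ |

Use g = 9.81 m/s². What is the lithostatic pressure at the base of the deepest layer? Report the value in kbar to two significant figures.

0.86 kbar

loess: 1590 kg/m³ × 9.81 m/s² × 253 m = 3.946×10^6 Pa = 0.03946 kbar
glacial till: 1980 kg/m³ × 9.81 m/s² × 440 m = 8.546×10^6 Pa = 0.08546 kbar
alluvium: 1980 kg/m³ × 9.81 m/s² × 430 m = 8.352×10^6 Pa = 0.08352 kbar
dolomite: 2820 kg/m³ × 9.81 m/s² × 1974 m = 5.461×10^7 Pa = 0.5461 kbar
basalt: 2840 kg/m³ × 9.81 m/s² × 370 m = 1.031×10^7 Pa = 0.1031 kbar
Total = 0.03946 + 0.08546 + 0.08352 + 0.5461 + 0.1031 = 0.85762 kbar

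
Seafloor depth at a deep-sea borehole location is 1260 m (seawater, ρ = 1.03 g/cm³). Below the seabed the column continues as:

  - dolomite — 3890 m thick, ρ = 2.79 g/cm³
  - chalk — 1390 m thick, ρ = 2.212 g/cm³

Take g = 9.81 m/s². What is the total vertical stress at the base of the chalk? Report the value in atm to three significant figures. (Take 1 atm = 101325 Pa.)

1470 atm

seawater: 1030 kg/m³ × 9.81 m/s² × 1260 m = 1.273×10^7 Pa = 125.6 atm
dolomite: 2790 kg/m³ × 9.81 m/s² × 3890 m = 1.065×10^8 Pa = 1051 atm
chalk: 2212 kg/m³ × 9.81 m/s² × 1390 m = 3.016×10^7 Pa = 297.7 atm
Total = 125.6 + 1051 + 297.7 = 1474.1 atm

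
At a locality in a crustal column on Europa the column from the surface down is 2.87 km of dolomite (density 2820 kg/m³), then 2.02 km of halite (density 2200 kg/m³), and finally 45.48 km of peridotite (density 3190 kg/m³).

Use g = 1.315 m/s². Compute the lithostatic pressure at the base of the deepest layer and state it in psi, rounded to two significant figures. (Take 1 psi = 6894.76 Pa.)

dolomite: 2820 kg/m³ × 1.315 m/s² × 2870 m = 1.064×10^7 Pa = 1544 psi
halite: 2200 kg/m³ × 1.315 m/s² × 2020 m = 5.844×10^6 Pa = 847.6 psi
peridotite: 3190 kg/m³ × 1.315 m/s² × 45480 m = 1.908×10^8 Pa = 27671 psi
Total = 1544 + 847.6 + 27671 = 30062 psi

30000 psi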